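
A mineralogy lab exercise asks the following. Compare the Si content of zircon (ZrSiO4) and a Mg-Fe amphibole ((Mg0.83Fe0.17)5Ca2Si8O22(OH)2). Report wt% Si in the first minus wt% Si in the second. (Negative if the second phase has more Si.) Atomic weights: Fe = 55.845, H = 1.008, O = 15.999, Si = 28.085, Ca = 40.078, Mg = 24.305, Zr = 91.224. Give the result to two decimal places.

-11.45 percentage points

M(ZrSiO4) = 183.305 g/mol, so wt% Si = 28.085/183.305 × 100 = 15.32%.
M((Mg0.83Fe0.17)5Ca2Si8O22(OH)2) = 839.162 g/mol, so wt% Si = 224.680/839.162 × 100 = 26.77%.
15.32 − 26.77 = -11.45 pp.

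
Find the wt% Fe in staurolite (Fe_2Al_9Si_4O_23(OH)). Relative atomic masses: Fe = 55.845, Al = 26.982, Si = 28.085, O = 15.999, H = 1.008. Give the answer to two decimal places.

13.11 weight percent

Molar mass of Fe_2Al_9Si_4O_23(OH): 2*55.845 + 9*26.982 + 4*28.085 + 24*15.999 + 1*1.008 = 851.852 g/mol.
Mass of Fe per formula unit: 2 × 55.845 = 111.690 g.
Weight fraction Fe = 111.690 / 851.852 = 0.1311.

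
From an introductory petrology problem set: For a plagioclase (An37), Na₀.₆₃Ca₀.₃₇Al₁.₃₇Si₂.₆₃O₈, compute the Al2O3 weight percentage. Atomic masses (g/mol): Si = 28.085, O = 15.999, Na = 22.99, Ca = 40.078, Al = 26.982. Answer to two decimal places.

26.05 wt%

Formula mass = 268.133 g/mol.
1.37 Al → 0.6850 mol Al2O3 per formula unit; M(Al2O3) = 101.961, so Al2O3 mass = 69.843 g.
69.843/268.133 × 100 = 26.05 wt%.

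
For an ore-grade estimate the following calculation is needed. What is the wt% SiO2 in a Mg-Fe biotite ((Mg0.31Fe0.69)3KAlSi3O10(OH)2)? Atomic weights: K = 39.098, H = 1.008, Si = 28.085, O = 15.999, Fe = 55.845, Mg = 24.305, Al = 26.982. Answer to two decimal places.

37.35 wt%

Molar mass of (Mg0.31Fe0.69)3KAlSi3O10(OH)2 = 0.93*24.305 + 2.07*55.845 + 1*39.098 + 1*26.982 + 3*28.085 + 12*15.999 + 2*1.008 = 482.542 g/mol.
Each formula unit contains 3 Si, equivalent to 3/1 = 3.0000 mol SiO2.
M(SiO2) = 1×28.085 + 2×15.999 = 60.083 g/mol.
Mass of SiO2 per formula unit = 3.0000 × 60.083 = 180.249 g.
SiO2 wt% = 180.249 / 482.542 × 100 = 37.35%.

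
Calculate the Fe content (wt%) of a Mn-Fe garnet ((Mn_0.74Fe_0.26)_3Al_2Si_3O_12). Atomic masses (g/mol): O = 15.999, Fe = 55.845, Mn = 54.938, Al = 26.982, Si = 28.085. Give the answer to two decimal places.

M((Mn_0.74Fe_0.26)_3Al_2Si_3O_12) = 495.728 g/mol.
Fe contributes 0.78 × 55.845 = 43.559 g per mole.
43.559/495.728 = 0.0879 → 8.79%.

8.79 wt%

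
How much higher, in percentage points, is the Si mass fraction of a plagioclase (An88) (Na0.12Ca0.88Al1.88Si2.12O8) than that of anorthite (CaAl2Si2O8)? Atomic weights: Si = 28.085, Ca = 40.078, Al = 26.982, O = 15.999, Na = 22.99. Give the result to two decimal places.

1.36 percentage points

Si in Na0.12Ca0.88Al1.88Si2.12O8: molar mass 276.286 g/mol; 2.12×28.085 = 59.540 g → 21.55 wt%.
Si in CaAl2Si2O8: molar mass 278.204 g/mol; 2×28.085 = 56.170 g → 20.19 wt%.
Difference = 21.55 − 20.19 = 1.36 percentage points.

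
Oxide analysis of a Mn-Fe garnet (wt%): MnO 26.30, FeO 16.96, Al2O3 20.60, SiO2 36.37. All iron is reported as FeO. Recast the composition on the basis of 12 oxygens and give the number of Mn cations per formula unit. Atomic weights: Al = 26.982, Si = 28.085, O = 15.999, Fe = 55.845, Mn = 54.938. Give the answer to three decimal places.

MnO: 26.30/70.937 = 0.37075 mol → 0.37075 mol Mn, 0.37075 mol O.
FeO: 16.96/71.844 = 0.23607 mol → 0.23607 mol Fe, 0.23607 mol O.
Al2O3: 20.60/101.961 = 0.20204 mol → 0.40408 mol Al, 0.60612 mol O.
SiO2: 36.37/60.083 = 0.60533 mol → 0.60533 mol Si, 1.21066 mol O.
Total oxygen = 2.42360 mol. Normalization factor = 12/2.42360 = 4.95131.
Mn per 12 O = 0.37075 × 4.95131 = 1.836.

1.836 Mn apfu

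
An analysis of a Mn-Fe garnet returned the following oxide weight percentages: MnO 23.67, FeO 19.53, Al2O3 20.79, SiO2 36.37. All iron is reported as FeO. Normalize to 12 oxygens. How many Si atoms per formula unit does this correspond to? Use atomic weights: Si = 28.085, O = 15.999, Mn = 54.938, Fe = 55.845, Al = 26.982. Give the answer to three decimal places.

MnO: 23.67/70.937 = 0.33368 mol → 0.33368 mol Mn, 0.33368 mol O.
FeO: 19.53/71.844 = 0.27184 mol → 0.27184 mol Fe, 0.27184 mol O.
Al2O3: 20.79/101.961 = 0.20390 mol → 0.40780 mol Al, 0.61170 mol O.
SiO2: 36.37/60.083 = 0.60533 mol → 0.60533 mol Si, 1.21066 mol O.
Total oxygen = 2.42788 mol. Normalization factor = 12/2.42788 = 4.94258.
Si per 12 O = 0.60533 × 4.94258 = 2.992.

2.992 Si apfu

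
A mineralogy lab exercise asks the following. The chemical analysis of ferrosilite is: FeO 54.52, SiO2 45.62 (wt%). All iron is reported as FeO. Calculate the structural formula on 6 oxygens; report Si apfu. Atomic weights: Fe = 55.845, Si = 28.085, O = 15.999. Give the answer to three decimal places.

2.000 Si apfu

FeO: 54.52/71.844 = 0.75887 mol → 0.75887 mol Fe, 0.75887 mol O.
SiO2: 45.62/60.083 = 0.75928 mol → 0.75928 mol Si, 1.51856 mol O.
Total oxygen = 2.27743 mol. Normalization factor = 6/2.27743 = 2.63455.
Si per 6 O = 0.75928 × 2.63455 = 2.000.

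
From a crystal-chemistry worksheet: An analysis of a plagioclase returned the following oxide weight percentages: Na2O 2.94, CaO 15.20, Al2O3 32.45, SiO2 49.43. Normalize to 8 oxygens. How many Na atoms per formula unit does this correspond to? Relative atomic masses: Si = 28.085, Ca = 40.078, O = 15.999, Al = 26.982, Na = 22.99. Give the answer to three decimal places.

Na2O: 2.94/61.979 = 0.04744 mol → 0.09488 mol Na, 0.04744 mol O.
CaO: 15.20/56.077 = 0.27106 mol → 0.27106 mol Ca, 0.27106 mol O.
Al2O3: 32.45/101.961 = 0.31826 mol → 0.63652 mol Al, 0.95478 mol O.
SiO2: 49.43/60.083 = 0.82270 mol → 0.82270 mol Si, 1.64540 mol O.
Total oxygen = 2.91868 mol. Normalization factor = 8/2.91868 = 2.74097.
Na per 8 O = 0.09488 × 2.74097 = 0.260.

0.260 Na apfu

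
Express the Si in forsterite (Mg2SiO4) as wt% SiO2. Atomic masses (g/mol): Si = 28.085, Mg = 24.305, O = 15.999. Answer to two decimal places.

42.71 wt%

M(Mg2SiO4) = 140.691 g/mol; M(SiO2) = 60.083 g/mol.
Moles SiO2 per formula unit = 1 Si ÷ 1 = 1.0000.
SiO2 fraction = (1.0000 × 60.083) / 140.691 = 60.083/140.691 = 0.4271.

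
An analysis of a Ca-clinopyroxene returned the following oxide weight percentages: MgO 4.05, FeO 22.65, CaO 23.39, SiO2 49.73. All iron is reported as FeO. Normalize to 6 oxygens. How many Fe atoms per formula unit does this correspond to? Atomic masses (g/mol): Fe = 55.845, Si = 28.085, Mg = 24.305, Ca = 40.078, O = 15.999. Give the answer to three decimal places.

MgO (M=40.304): mol = 0.10049; Mg = 0.10049, O = 0.10049.
FeO (M=71.844): mol = 0.31527; Fe = 0.31527, O = 0.31527.
CaO (M=56.077): mol = 0.41711; Ca = 0.41711, O = 0.41711.
SiO2 (M=60.083): mol = 0.82769; Si = 0.82769, O = 1.65538.
ΣO = 2.48825; factor = 6/ΣO = 2.41133.
Fe apfu = 0.31527 × 2.41133 = 0.760.

0.760 Fe apfu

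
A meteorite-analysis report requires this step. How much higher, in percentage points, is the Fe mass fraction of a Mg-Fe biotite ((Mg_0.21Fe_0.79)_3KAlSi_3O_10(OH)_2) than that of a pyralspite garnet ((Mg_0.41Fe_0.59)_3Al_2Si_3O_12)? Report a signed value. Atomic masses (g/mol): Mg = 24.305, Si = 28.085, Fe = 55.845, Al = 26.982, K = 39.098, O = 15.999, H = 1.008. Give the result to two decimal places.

First mineral: 132.353 g Fe in 492.004 g formula = 26.90 wt% Fe.
Second mineral: 98.846 g Fe in 458.948 g formula = 21.54 wt% Fe.
26.90% − 21.54% gives a difference of 5.36 percentage points.

5.36 percentage points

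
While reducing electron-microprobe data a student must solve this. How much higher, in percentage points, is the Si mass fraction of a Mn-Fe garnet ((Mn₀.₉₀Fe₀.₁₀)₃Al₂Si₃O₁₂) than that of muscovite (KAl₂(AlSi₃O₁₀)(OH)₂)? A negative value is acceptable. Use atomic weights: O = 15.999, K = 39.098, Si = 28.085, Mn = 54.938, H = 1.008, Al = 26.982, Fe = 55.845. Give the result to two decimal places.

-4.14 percentage points

M((Mn₀.₉₀Fe₀.₁₀)₃Al₂Si₃O₁₂) = 495.293 g/mol, so wt% Si = 84.255/495.293 × 100 = 17.01%.
M(KAl₂(AlSi₃O₁₀)(OH)₂) = 398.303 g/mol, so wt% Si = 84.255/398.303 × 100 = 21.15%.
17.01 − 21.15 = -4.14 pp.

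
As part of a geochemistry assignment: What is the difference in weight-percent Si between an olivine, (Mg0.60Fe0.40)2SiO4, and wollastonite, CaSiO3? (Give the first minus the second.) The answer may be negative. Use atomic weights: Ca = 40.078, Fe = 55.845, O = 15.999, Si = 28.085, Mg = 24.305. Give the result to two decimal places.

-7.25 percentage points

First mineral: 28.085 g Si in 165.923 g formula = 16.93 wt% Si.
Second mineral: 28.085 g Si in 116.160 g formula = 24.18 wt% Si.
16.93% − 24.18% gives a difference of -7.25 percentage points.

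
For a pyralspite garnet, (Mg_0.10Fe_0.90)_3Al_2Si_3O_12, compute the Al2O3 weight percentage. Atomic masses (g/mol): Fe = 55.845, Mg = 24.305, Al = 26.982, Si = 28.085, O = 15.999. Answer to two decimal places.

Formula mass = 488.280 g/mol.
2 Al → 1.0000 mol Al2O3 per formula unit; M(Al2O3) = 101.961, so Al2O3 mass = 101.961 g.
101.961/488.280 × 100 = 20.88 wt%.

20.88 wt%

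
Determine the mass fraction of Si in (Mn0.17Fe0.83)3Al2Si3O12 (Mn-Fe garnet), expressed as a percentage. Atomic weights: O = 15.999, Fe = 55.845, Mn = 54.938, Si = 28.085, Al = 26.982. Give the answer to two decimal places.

16.94 mass %

Formula mass = 0.51×54.938 + 2.49×55.845 + 2×26.982 + 3×28.085 + 12×15.999 = 497.279 g/mol, of which 84.255 g is Si.
So Si makes up 84.255/497.279 = 0.1694 of the mass, i.e. 16.94%.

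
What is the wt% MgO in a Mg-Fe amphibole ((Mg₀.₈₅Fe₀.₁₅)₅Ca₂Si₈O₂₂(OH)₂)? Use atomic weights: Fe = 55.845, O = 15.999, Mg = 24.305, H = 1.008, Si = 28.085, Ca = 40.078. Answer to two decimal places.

M((Mg₀.₈₅Fe₀.₁₅)₅Ca₂Si₈O₂₂(OH)₂) = 836.008 g/mol; M(MgO) = 40.304 g/mol.
Moles MgO per formula unit = 4.25 Mg ÷ 1 = 4.2500.
MgO fraction = (4.2500 × 40.304) / 836.008 = 171.292/836.008 = 0.2049.

20.49 wt%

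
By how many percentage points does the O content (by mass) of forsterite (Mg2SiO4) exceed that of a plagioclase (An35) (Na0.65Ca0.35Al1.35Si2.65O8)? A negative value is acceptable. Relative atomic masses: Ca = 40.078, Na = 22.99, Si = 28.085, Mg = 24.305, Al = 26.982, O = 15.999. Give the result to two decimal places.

O in Mg2SiO4: molar mass 140.691 g/mol; 4×15.999 = 63.996 g → 45.49 wt%.
O in Na0.65Ca0.35Al1.35Si2.65O8: molar mass 267.814 g/mol; 8×15.999 = 127.992 g → 47.79 wt%.
Difference = 45.49 − 47.79 = -2.30 percentage points.

-2.30 percentage points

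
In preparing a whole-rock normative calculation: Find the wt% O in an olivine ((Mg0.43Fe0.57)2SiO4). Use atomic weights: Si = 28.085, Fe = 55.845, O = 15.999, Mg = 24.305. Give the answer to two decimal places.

Molar mass of (Mg0.43Fe0.57)2SiO4: 0.86·24.305 + 1.14·55.845 + 1·28.085 + 4·15.999 = 176.647 g/mol.
Mass of O per formula unit: 4 × 15.999 = 63.996 g.
Weight fraction O = 63.996 / 176.647 = 0.3623.

36.23 wt%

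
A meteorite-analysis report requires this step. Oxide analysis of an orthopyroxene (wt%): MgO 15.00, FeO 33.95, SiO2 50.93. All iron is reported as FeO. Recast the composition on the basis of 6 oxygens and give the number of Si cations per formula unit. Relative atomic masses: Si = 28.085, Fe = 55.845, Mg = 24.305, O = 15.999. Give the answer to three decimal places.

MgO: 15.00/40.304 = 0.37217 mol → 0.37217 mol Mg, 0.37217 mol O.
FeO: 33.95/71.844 = 0.47255 mol → 0.47255 mol Fe, 0.47255 mol O.
SiO2: 50.93/60.083 = 0.84766 mol → 0.84766 mol Si, 1.69532 mol O.
Total oxygen = 2.54004 mol. Normalization factor = 6/2.54004 = 2.36217.
Si per 6 O = 0.84766 × 2.36217 = 2.002.

2.002 Si apfu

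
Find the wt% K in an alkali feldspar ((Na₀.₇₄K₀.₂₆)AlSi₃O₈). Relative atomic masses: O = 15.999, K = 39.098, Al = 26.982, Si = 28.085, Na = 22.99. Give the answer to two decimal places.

Formula mass = 0.74*22.99 + 0.26*39.098 + 1*26.982 + 3*28.085 + 8*15.999 = 266.407 g/mol, of which 10.165 g is K.
So K makes up 10.165/266.407 = 0.0382 of the mass, i.e. 3.82%.

3.82 mass %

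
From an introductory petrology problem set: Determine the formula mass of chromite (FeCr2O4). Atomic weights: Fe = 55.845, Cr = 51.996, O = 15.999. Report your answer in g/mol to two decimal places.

The formula mass is the sum 1*55.845 + 2*51.996 + 4*15.999.

223.83 g/mol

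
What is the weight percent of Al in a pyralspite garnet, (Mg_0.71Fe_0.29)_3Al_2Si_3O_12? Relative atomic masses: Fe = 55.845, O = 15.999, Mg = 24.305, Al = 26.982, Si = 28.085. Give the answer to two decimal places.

12.53 wt%

M((Mg_0.71Fe_0.29)_3Al_2Si_3O_12) = 430.562 g/mol.
Al contributes 2 × 26.982 = 53.964 g per mole.
53.964/430.562 = 0.1253 → 12.53%.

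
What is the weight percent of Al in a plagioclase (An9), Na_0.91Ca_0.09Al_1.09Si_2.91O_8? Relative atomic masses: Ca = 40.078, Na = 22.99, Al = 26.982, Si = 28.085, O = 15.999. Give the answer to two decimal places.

11.15 wt%

Formula mass = 0.91*22.99 + 0.09*40.078 + 1.09*26.982 + 2.91*28.085 + 8*15.999 = 263.658 g/mol, of which 29.410 g is Al.
So Al makes up 29.410/263.658 = 0.1115 of the mass, i.e. 11.15%.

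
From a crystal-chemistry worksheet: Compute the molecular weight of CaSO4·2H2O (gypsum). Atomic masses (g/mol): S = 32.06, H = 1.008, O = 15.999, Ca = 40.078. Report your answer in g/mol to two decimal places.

172.16 g/mol

M = 1×40.078 + 1×32.06 + 6×15.999 + 4×1.008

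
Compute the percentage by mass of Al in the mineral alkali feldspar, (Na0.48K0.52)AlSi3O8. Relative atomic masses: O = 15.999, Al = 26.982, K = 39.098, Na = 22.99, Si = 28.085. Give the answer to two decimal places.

Molar mass of (Na0.48K0.52)AlSi3O8: 0.48·22.99 + 0.52·39.098 + 1·26.982 + 3·28.085 + 8·15.999 = 270.595 g/mol.
Mass of Al per formula unit: 1 × 26.982 = 26.982 g.
Weight fraction Al = 26.982 / 270.595 = 0.0997.

9.97 weight percent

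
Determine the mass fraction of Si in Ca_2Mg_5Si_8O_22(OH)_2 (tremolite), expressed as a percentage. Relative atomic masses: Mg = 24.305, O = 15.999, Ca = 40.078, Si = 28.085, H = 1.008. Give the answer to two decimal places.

Formula mass = 2*40.078 + 5*24.305 + 8*28.085 + 24*15.999 + 2*1.008 = 812.353 g/mol, of which 224.680 g is Si.
So Si makes up 224.680/812.353 = 0.2766 of the mass, i.e. 27.66%.

27.66 mass %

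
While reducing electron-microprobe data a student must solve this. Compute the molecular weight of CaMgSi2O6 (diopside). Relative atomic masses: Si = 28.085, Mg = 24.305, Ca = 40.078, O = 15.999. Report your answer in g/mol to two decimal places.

216.55 g/mol

Ca: 1 × 40.078 = 40.0780
Mg: 1 × 24.305 = 24.3050
Si: 2 × 28.085 = 56.1700
O: 6 × 15.999 = 95.9940
Summing the contributions gives the formula mass.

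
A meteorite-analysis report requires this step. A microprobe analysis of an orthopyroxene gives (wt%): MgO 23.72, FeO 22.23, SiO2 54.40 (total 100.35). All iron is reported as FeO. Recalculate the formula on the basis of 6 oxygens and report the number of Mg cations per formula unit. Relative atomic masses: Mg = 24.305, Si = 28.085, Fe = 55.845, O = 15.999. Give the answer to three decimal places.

23.72 wt% MgO ÷ 40.304 g/mol = 0.58853 mol, giving 0.58853 Mg and 0.58853 O.
22.23 wt% FeO ÷ 71.844 g/mol = 0.30942 mol, giving 0.30942 Fe and 0.30942 O.
54.40 wt% SiO2 ÷ 60.083 g/mol = 0.90541 mol, giving 0.90541 Si and 1.81082 O.
Oxygen sums to 2.70877; scaling by 6/2.70877 = 2.21503 puts the formula on 6 O.
Mg: 0.58853 × 2.21503 = 1.304 atoms per formula unit.

1.304 Mg apfu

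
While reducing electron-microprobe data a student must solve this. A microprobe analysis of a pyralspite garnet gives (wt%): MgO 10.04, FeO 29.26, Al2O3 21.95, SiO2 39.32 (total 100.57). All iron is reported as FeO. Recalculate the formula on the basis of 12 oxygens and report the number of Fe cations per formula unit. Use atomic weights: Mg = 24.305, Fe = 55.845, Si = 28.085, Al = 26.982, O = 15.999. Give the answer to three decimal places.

1.872 Fe apfu

10.04 wt% MgO ÷ 40.304 g/mol = 0.24911 mol, giving 0.24911 Mg and 0.24911 O.
29.26 wt% FeO ÷ 71.844 g/mol = 0.40727 mol, giving 0.40727 Fe and 0.40727 O.
21.95 wt% Al2O3 ÷ 101.961 g/mol = 0.21528 mol, giving 0.43056 Al and 0.64584 O.
39.32 wt% SiO2 ÷ 60.083 g/mol = 0.65443 mol, giving 0.65443 Si and 1.30886 O.
Oxygen sums to 2.61108; scaling by 12/2.61108 = 4.59580 puts the formula on 12 O.
Fe: 0.40727 × 4.59580 = 1.872 atoms per formula unit.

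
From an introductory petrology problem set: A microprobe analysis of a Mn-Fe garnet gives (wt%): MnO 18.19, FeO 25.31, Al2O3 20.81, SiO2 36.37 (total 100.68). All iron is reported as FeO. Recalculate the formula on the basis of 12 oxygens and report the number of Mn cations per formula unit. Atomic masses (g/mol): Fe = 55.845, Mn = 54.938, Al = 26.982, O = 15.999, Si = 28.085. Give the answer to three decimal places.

1.265 Mn apfu

MnO: 18.19/70.937 = 0.25642 mol → 0.25642 mol Mn, 0.25642 mol O.
FeO: 25.31/71.844 = 0.35229 mol → 0.35229 mol Fe, 0.35229 mol O.
Al2O3: 20.81/101.961 = 0.20410 mol → 0.40820 mol Al, 0.61230 mol O.
SiO2: 36.37/60.083 = 0.60533 mol → 0.60533 mol Si, 1.21066 mol O.
Total oxygen = 2.43167 mol. Normalization factor = 12/2.43167 = 4.93488.
Mn per 12 O = 0.25642 × 4.93488 = 1.265.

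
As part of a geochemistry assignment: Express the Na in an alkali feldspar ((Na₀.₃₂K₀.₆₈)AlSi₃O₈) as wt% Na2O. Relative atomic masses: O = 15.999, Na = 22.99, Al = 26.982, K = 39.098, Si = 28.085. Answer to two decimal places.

3.63 wt%

Formula mass = 273.172 g/mol.
0.32 Na → 0.1600 mol Na2O per formula unit; M(Na2O) = 61.979, so Na2O mass = 9.917 g.
9.917/273.172 × 100 = 3.63 wt%.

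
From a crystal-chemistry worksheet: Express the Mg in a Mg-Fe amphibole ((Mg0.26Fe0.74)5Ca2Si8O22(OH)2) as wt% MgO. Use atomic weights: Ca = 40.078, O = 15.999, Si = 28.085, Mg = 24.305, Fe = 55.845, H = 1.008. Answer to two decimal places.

M((Mg0.26Fe0.74)5Ca2Si8O22(OH)2) = 929.051 g/mol; M(MgO) = 40.304 g/mol.
Moles MgO per formula unit = 1.30 Mg ÷ 1 = 1.3000.
MgO fraction = (1.3000 × 40.304) / 929.051 = 52.395/929.051 = 0.0564.

5.64 wt%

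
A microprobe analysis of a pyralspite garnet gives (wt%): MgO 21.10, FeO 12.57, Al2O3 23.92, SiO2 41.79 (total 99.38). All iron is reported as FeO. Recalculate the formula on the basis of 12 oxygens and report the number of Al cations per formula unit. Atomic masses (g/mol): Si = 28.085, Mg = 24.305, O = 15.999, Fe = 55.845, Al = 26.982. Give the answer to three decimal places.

MgO (M=40.304): mol = 0.52352; Mg = 0.52352, O = 0.52352.
FeO (M=71.844): mol = 0.17496; Fe = 0.17496, O = 0.17496.
Al2O3 (M=101.961): mol = 0.23460; Al = 0.46920, O = 0.70380.
SiO2 (M=60.083): mol = 0.69554; Si = 0.69554, O = 1.39108.
ΣO = 2.79336; factor = 12/ΣO = 4.29590.
Al apfu = 0.46920 × 4.29590 = 2.016.

2.016 Al apfu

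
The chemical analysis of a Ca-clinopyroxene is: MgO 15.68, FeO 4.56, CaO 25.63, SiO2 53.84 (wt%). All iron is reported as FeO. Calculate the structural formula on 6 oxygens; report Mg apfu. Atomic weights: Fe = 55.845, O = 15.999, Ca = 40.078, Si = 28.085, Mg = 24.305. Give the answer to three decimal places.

0.864 Mg apfu

MgO (M=40.304): mol = 0.38904; Mg = 0.38904, O = 0.38904.
FeO (M=71.844): mol = 0.06347; Fe = 0.06347, O = 0.06347.
CaO (M=56.077): mol = 0.45705; Ca = 0.45705, O = 0.45705.
SiO2 (M=60.083): mol = 0.89609; Si = 0.89609, O = 1.79218.
ΣO = 2.70174; factor = 6/ΣO = 2.22079.
Mg apfu = 0.38904 × 2.22079 = 0.864.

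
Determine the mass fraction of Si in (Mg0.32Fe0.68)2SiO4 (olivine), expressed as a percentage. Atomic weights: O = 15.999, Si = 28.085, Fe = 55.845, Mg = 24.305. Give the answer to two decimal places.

15.30 mass %

M((Mg0.32Fe0.68)2SiO4) = 183.585 g/mol.
Si contributes 1 × 28.085 = 28.085 g per mole.
28.085/183.585 = 0.1530 → 15.30%.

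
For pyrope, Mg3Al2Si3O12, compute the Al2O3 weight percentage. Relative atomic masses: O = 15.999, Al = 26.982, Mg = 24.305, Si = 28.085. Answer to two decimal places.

25.29 wt%

M(Mg3Al2Si3O12) = 403.122 g/mol; M(Al2O3) = 101.961 g/mol.
Moles Al2O3 per formula unit = 2 Al ÷ 2 = 1.0000.
Al2O3 fraction = (1.0000 × 101.961) / 403.122 = 101.961/403.122 = 0.2529.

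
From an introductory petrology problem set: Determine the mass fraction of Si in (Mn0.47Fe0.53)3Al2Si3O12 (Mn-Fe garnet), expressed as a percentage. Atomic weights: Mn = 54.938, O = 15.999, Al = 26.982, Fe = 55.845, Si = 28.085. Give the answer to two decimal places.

16.97 weight percent

Molar mass of (Mn0.47Fe0.53)3Al2Si3O12: 1.41*54.938 + 1.59*55.845 + 2*26.982 + 3*28.085 + 12*15.999 = 496.463 g/mol.
Mass of Si per formula unit: 3 × 28.085 = 84.255 g.
Weight fraction Si = 84.255 / 496.463 = 0.1697.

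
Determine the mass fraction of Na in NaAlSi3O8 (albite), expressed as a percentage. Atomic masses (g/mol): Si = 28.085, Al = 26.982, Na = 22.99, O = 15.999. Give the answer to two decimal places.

8.77 weight percent

M(NaAlSi3O8) = 262.219 g/mol.
Na contributes 1 × 22.99 = 22.990 g per mole.
22.990/262.219 = 0.0877 → 8.77%.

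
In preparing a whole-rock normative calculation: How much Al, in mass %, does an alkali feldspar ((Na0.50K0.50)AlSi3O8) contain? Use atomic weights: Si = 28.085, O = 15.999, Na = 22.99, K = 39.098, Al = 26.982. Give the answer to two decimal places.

Molar mass of (Na0.50K0.50)AlSi3O8: 0.50·22.99 + 0.50·39.098 + 1·26.982 + 3·28.085 + 8·15.999 = 270.273 g/mol.
Mass of Al per formula unit: 1 × 26.982 = 26.982 g.
Weight fraction Al = 26.982 / 270.273 = 0.0998.

9.98 mass %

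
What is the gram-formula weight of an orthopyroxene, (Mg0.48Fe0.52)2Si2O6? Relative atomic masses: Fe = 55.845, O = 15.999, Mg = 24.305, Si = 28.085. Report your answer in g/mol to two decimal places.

233.58 g/mol

Mg: 0.96 × 24.305 = 23.3328
Fe: 1.04 × 55.845 = 58.0788
Si: 2 × 28.085 = 56.1700
O: 6 × 15.999 = 95.9940
Summing the contributions gives the formula mass.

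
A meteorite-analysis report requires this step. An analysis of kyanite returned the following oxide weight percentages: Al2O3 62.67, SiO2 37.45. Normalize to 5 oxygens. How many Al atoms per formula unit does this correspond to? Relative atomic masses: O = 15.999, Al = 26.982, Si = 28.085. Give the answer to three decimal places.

1.989 Al apfu

Al2O3: 62.67/101.961 = 0.61465 mol → 1.22930 mol Al, 1.84395 mol O.
SiO2: 37.45/60.083 = 0.62330 mol → 0.62330 mol Si, 1.24660 mol O.
Total oxygen = 3.09055 mol. Normalization factor = 5/3.09055 = 1.61784.
Al per 5 O = 1.22930 × 1.61784 = 1.989.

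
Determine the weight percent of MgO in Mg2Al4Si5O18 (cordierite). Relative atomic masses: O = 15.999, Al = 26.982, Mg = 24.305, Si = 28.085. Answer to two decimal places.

13.78 wt%

M(Mg2Al4Si5O18) = 584.945 g/mol; M(MgO) = 40.304 g/mol.
Moles MgO per formula unit = 2 Mg ÷ 1 = 2.0000.
MgO fraction = (2.0000 × 40.304) / 584.945 = 80.608/584.945 = 0.1378.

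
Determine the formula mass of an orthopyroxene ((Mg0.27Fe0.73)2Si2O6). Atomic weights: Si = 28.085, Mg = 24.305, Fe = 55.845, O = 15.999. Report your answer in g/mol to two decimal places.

246.82 g/mol

M = 0.54·24.305 + 1.46·55.845 + 2·28.085 + 6·15.999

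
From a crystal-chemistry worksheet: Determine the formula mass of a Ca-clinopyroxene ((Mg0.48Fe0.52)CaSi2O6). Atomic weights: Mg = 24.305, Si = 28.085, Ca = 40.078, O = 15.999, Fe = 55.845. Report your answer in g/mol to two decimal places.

The formula mass is the sum 0.48·24.305 + 0.52·55.845 + 1·40.078 + 2·28.085 + 6·15.999.

232.95 g/mol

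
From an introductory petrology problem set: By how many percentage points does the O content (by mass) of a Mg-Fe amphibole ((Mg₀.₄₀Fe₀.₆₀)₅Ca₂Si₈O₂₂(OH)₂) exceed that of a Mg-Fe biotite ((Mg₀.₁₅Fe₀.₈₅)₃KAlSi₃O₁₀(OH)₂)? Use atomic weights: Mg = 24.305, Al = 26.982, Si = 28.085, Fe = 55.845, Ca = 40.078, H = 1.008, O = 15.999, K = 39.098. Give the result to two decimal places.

O in (Mg₀.₄₀Fe₀.₆₀)₅Ca₂Si₈O₂₂(OH)₂: molar mass 906.973 g/mol; 24×15.999 = 383.976 g → 42.34 wt%.
O in (Mg₀.₁₅Fe₀.₈₅)₃KAlSi₃O₁₀(OH)₂: molar mass 497.681 g/mol; 12×15.999 = 191.988 g → 38.58 wt%.
Difference = 42.34 − 38.58 = 3.76 percentage points.

3.76 percentage points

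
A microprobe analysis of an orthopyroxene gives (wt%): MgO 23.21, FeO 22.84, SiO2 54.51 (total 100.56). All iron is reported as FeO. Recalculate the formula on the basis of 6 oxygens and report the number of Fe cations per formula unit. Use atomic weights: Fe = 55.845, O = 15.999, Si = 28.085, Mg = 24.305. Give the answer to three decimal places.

MgO: 23.21/40.304 = 0.57587 mol → 0.57587 mol Mg, 0.57587 mol O.
FeO: 22.84/71.844 = 0.31791 mol → 0.31791 mol Fe, 0.31791 mol O.
SiO2: 54.51/60.083 = 0.90724 mol → 0.90724 mol Si, 1.81448 mol O.
Total oxygen = 2.70826 mol. Normalization factor = 6/2.70826 = 2.21544.
Fe per 6 O = 0.31791 × 2.21544 = 0.704.

0.704 Fe apfu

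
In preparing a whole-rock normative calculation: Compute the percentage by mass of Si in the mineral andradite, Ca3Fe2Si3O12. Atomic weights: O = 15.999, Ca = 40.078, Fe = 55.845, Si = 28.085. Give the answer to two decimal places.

16.58 wt%

Formula mass = 3·40.078 + 2·55.845 + 3·28.085 + 12·15.999 = 508.167 g/mol, of which 84.255 g is Si.
So Si makes up 84.255/508.167 = 0.1658 of the mass, i.e. 16.58%.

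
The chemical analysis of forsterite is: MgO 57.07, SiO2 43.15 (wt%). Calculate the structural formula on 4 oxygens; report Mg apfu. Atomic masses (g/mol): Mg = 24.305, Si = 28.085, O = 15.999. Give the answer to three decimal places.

1.986 Mg apfu

57.07 wt% MgO ÷ 40.304 g/mol = 1.41599 mol, giving 1.41599 Mg and 1.41599 O.
43.15 wt% SiO2 ÷ 60.083 g/mol = 0.71817 mol, giving 0.71817 Si and 1.43634 O.
Oxygen sums to 2.85233; scaling by 4/2.85233 = 1.40236 puts the formula on 4 O.
Mg: 1.41599 × 1.40236 = 1.986 atoms per formula unit.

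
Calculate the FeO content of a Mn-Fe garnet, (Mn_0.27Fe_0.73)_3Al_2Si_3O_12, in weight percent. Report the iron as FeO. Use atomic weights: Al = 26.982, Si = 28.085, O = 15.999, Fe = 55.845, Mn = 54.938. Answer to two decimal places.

31.66 wt%

M((Mn_0.27Fe_0.73)_3Al_2Si_3O_12) = 497.007 g/mol; M(FeO) = 71.844 g/mol.
Moles FeO per formula unit = 2.19 Fe ÷ 1 = 2.1900.
FeO fraction = (2.1900 × 71.844) / 497.007 = 157.338/497.007 = 0.3166.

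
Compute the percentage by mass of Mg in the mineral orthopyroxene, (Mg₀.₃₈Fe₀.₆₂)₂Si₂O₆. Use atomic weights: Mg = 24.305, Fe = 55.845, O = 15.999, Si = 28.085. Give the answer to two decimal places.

7.70 wt%

Formula mass = 0.76×24.305 + 1.24×55.845 + 2×28.085 + 6×15.999 = 239.884 g/mol, of which 18.472 g is Mg.
So Mg makes up 18.472/239.884 = 0.0770 of the mass, i.e. 7.70%.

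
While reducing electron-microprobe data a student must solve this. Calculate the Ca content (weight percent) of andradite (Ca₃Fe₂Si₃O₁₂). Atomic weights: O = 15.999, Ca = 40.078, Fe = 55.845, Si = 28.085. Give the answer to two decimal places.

23.66 weight percent

M(Ca₃Fe₂Si₃O₁₂) = 508.167 g/mol.
Ca contributes 3 × 40.078 = 120.234 g per mole.
120.234/508.167 = 0.2366 → 23.66%.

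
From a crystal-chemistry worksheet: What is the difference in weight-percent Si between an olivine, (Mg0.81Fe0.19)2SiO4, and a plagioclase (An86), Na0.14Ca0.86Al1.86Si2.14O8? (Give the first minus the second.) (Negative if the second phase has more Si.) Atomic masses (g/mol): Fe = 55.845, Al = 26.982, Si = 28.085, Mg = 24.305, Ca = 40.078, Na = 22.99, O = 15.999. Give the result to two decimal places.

First mineral: 28.085 g Si in 152.676 g formula = 18.40 wt% Si.
Second mineral: 60.102 g Si in 275.966 g formula = 21.78 wt% Si.
18.40% − 21.78% gives a difference of -3.38 percentage points.

-3.38 percentage points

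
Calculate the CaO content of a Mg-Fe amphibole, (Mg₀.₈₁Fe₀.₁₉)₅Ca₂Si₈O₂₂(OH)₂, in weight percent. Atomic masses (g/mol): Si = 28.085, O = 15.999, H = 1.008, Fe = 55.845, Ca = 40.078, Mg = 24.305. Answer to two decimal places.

Molar mass of (Mg₀.₈₁Fe₀.₁₉)₅Ca₂Si₈O₂₂(OH)₂ = 4.05×24.305 + 0.95×55.845 + 2×40.078 + 8×28.085 + 24×15.999 + 2×1.008 = 842.316 g/mol.
Each formula unit contains 2 Ca, equivalent to 2/1 = 2.0000 mol CaO.
M(CaO) = 1×40.078 + 1×15.999 = 56.077 g/mol.
Mass of CaO per formula unit = 2.0000 × 56.077 = 112.154 g.
CaO wt% = 112.154 / 842.316 × 100 = 13.31%.

13.31 wt%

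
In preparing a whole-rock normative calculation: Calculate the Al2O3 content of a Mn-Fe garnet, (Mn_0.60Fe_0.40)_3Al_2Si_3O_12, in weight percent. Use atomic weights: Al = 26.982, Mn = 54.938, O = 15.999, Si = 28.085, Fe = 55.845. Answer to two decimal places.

Formula mass = 496.109 g/mol.
2 Al → 1.0000 mol Al2O3 per formula unit; M(Al2O3) = 101.961, so Al2O3 mass = 101.961 g.
101.961/496.109 × 100 = 20.55 wt%.

20.55 wt%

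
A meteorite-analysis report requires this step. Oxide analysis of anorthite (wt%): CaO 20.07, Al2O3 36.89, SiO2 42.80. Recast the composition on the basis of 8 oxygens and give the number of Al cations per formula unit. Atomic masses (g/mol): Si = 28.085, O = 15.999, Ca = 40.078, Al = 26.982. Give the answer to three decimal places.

2.018 Al apfu

20.07 wt% CaO ÷ 56.077 g/mol = 0.35790 mol, giving 0.35790 Ca and 0.35790 O.
36.89 wt% Al2O3 ÷ 101.961 g/mol = 0.36181 mol, giving 0.72362 Al and 1.08543 O.
42.80 wt% SiO2 ÷ 60.083 g/mol = 0.71235 mol, giving 0.71235 Si and 1.42470 O.
Oxygen sums to 2.86803; scaling by 8/2.86803 = 2.78937 puts the formula on 8 O.
Al: 0.72362 × 2.78937 = 2.018 atoms per formula unit.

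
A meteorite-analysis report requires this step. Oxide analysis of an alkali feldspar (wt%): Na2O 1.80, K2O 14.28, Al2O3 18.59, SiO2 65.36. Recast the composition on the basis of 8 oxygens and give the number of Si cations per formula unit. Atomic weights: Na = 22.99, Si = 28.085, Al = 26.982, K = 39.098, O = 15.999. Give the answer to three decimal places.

2.998 Si apfu

Na2O: 1.80/61.979 = 0.02904 mol → 0.05808 mol Na, 0.02904 mol O.
K2O: 14.28/94.195 = 0.15160 mol → 0.30320 mol K, 0.15160 mol O.
Al2O3: 18.59/101.961 = 0.18232 mol → 0.36464 mol Al, 0.54696 mol O.
SiO2: 65.36/60.083 = 1.08783 mol → 1.08783 mol Si, 2.17566 mol O.
Total oxygen = 2.90326 mol. Normalization factor = 8/2.90326 = 2.75552.
Si per 8 O = 1.08783 × 2.75552 = 2.998.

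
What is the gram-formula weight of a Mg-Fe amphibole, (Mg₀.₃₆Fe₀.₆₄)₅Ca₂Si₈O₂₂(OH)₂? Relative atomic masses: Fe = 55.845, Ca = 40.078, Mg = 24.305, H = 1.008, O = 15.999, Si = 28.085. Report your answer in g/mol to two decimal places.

M = 1.80·24.305 + 3.20·55.845 + 2·40.078 + 8·28.085 + 24·15.999 + 2·1.008

913.28 g/mol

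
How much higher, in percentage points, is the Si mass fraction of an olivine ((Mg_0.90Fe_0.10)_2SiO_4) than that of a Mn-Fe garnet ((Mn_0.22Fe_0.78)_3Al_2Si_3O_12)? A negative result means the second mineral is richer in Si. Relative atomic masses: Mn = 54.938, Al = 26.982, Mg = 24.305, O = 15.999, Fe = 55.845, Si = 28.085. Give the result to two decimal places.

First mineral: 28.085 g Si in 146.999 g formula = 19.11 wt% Si.
Second mineral: 84.255 g Si in 497.143 g formula = 16.95 wt% Si.
19.11% − 16.95% gives a difference of 2.16 percentage points.

2.16 percentage points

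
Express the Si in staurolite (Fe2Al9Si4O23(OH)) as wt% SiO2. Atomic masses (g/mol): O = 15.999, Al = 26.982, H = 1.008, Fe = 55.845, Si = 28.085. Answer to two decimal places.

Formula mass = 851.852 g/mol.
4 Si → 4.0000 mol SiO2 per formula unit; M(SiO2) = 60.083, so SiO2 mass = 240.332 g.
240.332/851.852 × 100 = 28.21 wt%.

28.21 wt%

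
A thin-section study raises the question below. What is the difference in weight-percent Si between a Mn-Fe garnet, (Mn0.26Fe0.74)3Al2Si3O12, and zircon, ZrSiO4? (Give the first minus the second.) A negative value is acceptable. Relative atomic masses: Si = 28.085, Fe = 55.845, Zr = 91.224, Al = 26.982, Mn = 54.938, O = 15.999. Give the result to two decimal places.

Si in (Mn0.26Fe0.74)3Al2Si3O12: molar mass 497.035 g/mol; 3×28.085 = 84.255 g → 16.95 wt%.
Si in ZrSiO4: molar mass 183.305 g/mol; 1×28.085 = 28.085 g → 15.32 wt%.
Difference = 16.95 − 15.32 = 1.63 percentage points.

1.63 percentage points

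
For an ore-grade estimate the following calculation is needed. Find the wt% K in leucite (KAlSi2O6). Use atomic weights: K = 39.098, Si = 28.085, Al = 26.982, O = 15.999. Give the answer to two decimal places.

17.91 weight percent

Molar mass of KAlSi2O6: 1*39.098 + 1*26.982 + 2*28.085 + 6*15.999 = 218.244 g/mol.
Mass of K per formula unit: 1 × 39.098 = 39.098 g.
Weight fraction K = 39.098 / 218.244 = 0.1791.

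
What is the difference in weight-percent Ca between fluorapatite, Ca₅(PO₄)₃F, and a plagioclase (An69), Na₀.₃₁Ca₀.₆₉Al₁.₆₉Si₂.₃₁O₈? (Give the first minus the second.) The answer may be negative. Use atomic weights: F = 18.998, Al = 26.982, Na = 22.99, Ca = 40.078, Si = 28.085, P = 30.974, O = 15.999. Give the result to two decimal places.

29.62 percentage points

Ca in Ca₅(PO₄)₃F: molar mass 504.298 g/mol; 5×40.078 = 200.390 g → 39.74 wt%.
Ca in Na₀.₃₁Ca₀.₆₉Al₁.₆₉Si₂.₃₁O₈: molar mass 273.249 g/mol; 0.69×40.078 = 27.654 g → 10.12 wt%.
Difference = 39.74 − 10.12 = 29.62 percentage points.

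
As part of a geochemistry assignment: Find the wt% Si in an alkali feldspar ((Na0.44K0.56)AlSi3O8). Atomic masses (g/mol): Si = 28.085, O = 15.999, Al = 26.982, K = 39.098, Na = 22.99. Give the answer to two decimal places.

M((Na0.44K0.56)AlSi3O8) = 271.239 g/mol.
Si contributes 3 × 28.085 = 84.255 g per mole.
84.255/271.239 = 0.3106 → 31.06%.

31.06 mass %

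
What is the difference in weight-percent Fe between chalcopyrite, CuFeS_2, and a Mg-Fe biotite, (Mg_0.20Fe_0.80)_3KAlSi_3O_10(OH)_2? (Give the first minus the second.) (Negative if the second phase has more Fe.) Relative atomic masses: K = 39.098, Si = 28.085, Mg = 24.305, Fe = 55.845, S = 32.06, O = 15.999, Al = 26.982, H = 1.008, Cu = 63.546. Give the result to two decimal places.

3.24 percentage points

First mineral: 55.845 g Fe in 183.511 g formula = 30.43 wt% Fe.
Second mineral: 134.028 g Fe in 492.950 g formula = 27.19 wt% Fe.
30.43% − 27.19% gives a difference of 3.24 percentage points.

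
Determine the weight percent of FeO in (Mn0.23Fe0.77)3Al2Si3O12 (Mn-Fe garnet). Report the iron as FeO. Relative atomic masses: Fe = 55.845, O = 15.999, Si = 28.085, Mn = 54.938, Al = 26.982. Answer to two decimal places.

33.38 wt%

Formula mass = 497.116 g/mol.
2.31 Fe → 2.3100 mol FeO per formula unit; M(FeO) = 71.844, so FeO mass = 165.960 g.
165.960/497.116 × 100 = 33.38 wt%.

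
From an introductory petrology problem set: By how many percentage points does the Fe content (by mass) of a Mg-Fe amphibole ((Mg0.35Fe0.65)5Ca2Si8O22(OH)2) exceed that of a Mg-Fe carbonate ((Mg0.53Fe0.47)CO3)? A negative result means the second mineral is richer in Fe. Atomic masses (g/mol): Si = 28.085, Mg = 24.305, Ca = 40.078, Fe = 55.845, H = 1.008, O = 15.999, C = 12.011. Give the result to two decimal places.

-6.64 percentage points

M((Mg0.35Fe0.65)5Ca2Si8O22(OH)2) = 914.858 g/mol, so wt% Fe = 181.496/914.858 × 100 = 19.84%.
M((Mg0.53Fe0.47)CO3) = 99.137 g/mol, so wt% Fe = 26.247/99.137 × 100 = 26.48%.
19.84 − 26.48 = -6.64 pp.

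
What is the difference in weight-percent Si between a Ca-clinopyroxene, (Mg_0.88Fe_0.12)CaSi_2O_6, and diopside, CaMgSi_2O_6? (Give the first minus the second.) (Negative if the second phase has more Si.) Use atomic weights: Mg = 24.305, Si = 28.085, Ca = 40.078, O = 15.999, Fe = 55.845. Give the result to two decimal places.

Si in (Mg_0.88Fe_0.12)CaSi_2O_6: molar mass 220.332 g/mol; 2×28.085 = 56.170 g → 25.49 wt%.
Si in CaMgSi_2O_6: molar mass 216.547 g/mol; 2×28.085 = 56.170 g → 25.94 wt%.
Difference = 25.49 − 25.94 = -0.45 percentage points.

-0.45 percentage points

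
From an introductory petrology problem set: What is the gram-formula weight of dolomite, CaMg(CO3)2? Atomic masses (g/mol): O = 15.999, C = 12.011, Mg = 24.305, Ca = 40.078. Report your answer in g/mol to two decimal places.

184.40 g/mol

The formula mass is the sum 1*40.078 + 1*24.305 + 2*12.011 + 6*15.999.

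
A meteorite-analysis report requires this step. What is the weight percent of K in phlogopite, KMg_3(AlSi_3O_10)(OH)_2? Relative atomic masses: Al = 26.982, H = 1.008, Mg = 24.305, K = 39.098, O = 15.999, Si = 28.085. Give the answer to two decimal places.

9.37 mass %

Formula mass = 1×39.098 + 3×24.305 + 1×26.982 + 3×28.085 + 12×15.999 + 2×1.008 = 417.254 g/mol, of which 39.098 g is K.
So K makes up 39.098/417.254 = 0.0937 of the mass, i.e. 9.37%.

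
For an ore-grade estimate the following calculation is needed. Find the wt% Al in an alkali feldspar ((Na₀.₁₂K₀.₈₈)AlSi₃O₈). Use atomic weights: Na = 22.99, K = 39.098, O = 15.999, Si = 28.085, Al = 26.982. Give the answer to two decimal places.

Molar mass of (Na₀.₁₂K₀.₈₈)AlSi₃O₈: 0.12·22.99 + 0.88·39.098 + 1·26.982 + 3·28.085 + 8·15.999 = 276.394 g/mol.
Mass of Al per formula unit: 1 × 26.982 = 26.982 g.
Weight fraction Al = 26.982 / 276.394 = 0.0976.

9.76 wt%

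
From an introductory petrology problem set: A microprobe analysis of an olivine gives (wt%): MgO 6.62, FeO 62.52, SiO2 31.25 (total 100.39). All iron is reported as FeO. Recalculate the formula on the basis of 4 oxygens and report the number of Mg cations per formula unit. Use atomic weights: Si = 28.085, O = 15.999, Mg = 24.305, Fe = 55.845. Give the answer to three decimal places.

6.62 wt% MgO ÷ 40.304 g/mol = 0.16425 mol, giving 0.16425 Mg and 0.16425 O.
62.52 wt% FeO ÷ 71.844 g/mol = 0.87022 mol, giving 0.87022 Fe and 0.87022 O.
31.25 wt% SiO2 ÷ 60.083 g/mol = 0.52011 mol, giving 0.52011 Si and 1.04022 O.
Oxygen sums to 2.07469; scaling by 4/2.07469 = 1.92800 puts the formula on 4 O.
Mg: 0.16425 × 1.92800 = 0.317 atoms per formula unit.

0.317 Mg apfu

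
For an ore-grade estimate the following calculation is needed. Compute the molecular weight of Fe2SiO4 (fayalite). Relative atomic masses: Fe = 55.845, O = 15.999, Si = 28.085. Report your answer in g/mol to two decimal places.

Fe: 2 × 55.845 = 111.6900
Si: 1 × 28.085 = 28.0850
O: 4 × 15.999 = 63.9960
Summing the contributions gives the formula mass.

203.77 g/mol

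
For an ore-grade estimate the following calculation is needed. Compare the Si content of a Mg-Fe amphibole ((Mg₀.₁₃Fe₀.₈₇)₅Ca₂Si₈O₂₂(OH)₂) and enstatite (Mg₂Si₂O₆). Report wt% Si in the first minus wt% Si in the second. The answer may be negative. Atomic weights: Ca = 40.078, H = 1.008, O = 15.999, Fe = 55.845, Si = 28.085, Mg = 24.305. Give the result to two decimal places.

-4.32 percentage points

First mineral: 224.680 g Si in 949.552 g formula = 23.66 wt% Si.
Second mineral: 56.170 g Si in 200.774 g formula = 27.98 wt% Si.
23.66% − 27.98% gives a difference of -4.32 percentage points.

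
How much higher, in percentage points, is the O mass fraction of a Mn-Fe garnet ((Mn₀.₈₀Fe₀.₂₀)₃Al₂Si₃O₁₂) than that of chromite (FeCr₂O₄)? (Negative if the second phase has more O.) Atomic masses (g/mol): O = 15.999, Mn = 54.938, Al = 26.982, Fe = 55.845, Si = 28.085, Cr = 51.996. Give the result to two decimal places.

10.15 percentage points

O in (Mn₀.₈₀Fe₀.₂₀)₃Al₂Si₃O₁₂: molar mass 495.565 g/mol; 12×15.999 = 191.988 g → 38.74 wt%.
O in FeCr₂O₄: molar mass 223.833 g/mol; 4×15.999 = 63.996 g → 28.59 wt%.
Difference = 38.74 − 28.59 = 10.15 percentage points.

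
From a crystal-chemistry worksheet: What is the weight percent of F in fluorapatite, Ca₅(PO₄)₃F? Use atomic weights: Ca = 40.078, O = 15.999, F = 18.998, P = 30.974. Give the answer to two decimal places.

3.77 mass %

M(Ca₅(PO₄)₃F) = 504.298 g/mol.
F contributes 1 × 18.998 = 18.998 g per mole.
18.998/504.298 = 0.0377 → 3.77%.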